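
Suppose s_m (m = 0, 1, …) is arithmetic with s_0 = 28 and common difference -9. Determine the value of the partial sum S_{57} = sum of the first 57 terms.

-12768

s_m = 28 + (m - 0)·(-9).
s_{56} = -476; S = 57·(28 + (-476))/2 = -12768.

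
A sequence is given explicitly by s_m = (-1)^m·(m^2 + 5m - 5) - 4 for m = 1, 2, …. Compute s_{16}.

327

(-1)^16 = 1; m^2 + 5m - 5 at m=16 is 331; so s_{16} = 327.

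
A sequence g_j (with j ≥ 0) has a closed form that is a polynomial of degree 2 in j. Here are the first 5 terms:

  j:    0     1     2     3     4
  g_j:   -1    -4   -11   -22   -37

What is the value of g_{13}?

-352

1st diffs: -3, -7, -11, -15.
2nd diffs: -4, -4, -4 (constant).
Newton forward-difference form: g_j = -1 + (-3)·C(j,1) + (-4)·C(j,2).
At j = 13: j = 13, so g_{13} = -1 - 39 - 312 = -352.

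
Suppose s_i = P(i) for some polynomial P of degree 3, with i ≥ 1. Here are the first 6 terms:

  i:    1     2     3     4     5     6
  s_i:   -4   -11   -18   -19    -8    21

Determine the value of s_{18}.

1st diffs: -7, -7, -1, 11, 29.
2nd diffs: 0, 6, 12, 18.
3rd diffs: 6, 6, 6 (constant).
Newton forward-difference form: s_i = -4 + (-7)·C(i-1,1) + 6·C(i-1,3).
At i = 18: i-1 = 17, so s_{18} = -4 - 119 + 4080 = 3957.

3957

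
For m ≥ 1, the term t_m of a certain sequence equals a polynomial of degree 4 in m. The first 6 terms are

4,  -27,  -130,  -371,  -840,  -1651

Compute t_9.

-7636

1st diffs: -31, -103, -241, -469, -811.
2nd diffs: -72, -138, -228, -342.
3rd diffs: -66, -90, -114.
4th diffs: -24, -24 (constant).
Newton forward-difference form: t_m = 4 + (-31)·C(m-1,1) + (-72)·C(m-1,2) + (-66)·C(m-1,3) + (-24)·C(m-1,4).
At m = 9: m-1 = 8, so t_9 = 4 - 248 - 2016 - 3696 - 1680 = -7636.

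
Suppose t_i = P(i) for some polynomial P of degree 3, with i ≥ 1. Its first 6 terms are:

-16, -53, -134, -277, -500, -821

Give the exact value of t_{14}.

1st diffs: -37, -81, -143, -223, -321.
2nd diffs: -44, -62, -80, -98.
3rd diffs: -18, -18, -18 (constant).
Newton forward-difference form: t_i = -16 + (-37)·C(i-1,1) + (-44)·C(i-1,2) + (-18)·C(i-1,3).
At i = 14: i-1 = 13, so t_{14} = -16 - 481 - 3432 - 5148 = -9077.

-9077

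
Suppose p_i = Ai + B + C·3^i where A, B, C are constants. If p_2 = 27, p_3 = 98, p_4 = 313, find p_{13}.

Write the equations: 2A + B + 9C = 27; 3A + B + 27C = 98; 4A + B + 81C = 313.
Subtracting the first from the second: A + 18C = 71.
Subtracting the second from the third: A + 54C = 215.
Solving: C = 4, A = -1, then B = -7.
So p_i = -1·i + (-7) + 4·3^i; at i=13 this is 6377272.

6377272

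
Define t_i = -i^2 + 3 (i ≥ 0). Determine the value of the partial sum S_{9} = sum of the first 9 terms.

-177

Over i = 0..8: Σi = 36, Σi² = 204.
Total = (-1)·204 + (3)·9 = -177.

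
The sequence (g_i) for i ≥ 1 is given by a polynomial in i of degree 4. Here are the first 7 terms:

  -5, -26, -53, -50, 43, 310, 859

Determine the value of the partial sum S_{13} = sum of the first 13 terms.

53209

1st diffs: -21, -27, 3, 93, 267, 549.
2nd diffs: -6, 30, 90, 174, 282.
3rd diffs: 36, 60, 84, 108.
4th diffs: 24, 24, 24 (constant).
So g_i = i^4 - 4i^3 - 4i^2 + 4i - 2.
Continuing: …, 1822, 3355, 5638, 8875, …, g_{13} = 19147.
Summing i = 1..13 (13 terms) gives 53209.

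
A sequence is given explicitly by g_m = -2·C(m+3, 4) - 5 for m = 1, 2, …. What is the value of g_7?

-425

C(10, 4) = 210, so g_7 = -425.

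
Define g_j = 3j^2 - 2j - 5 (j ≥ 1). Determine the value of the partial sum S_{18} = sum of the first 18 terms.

5895

Over j = 1..18: Σj = 171, Σj² = 2109.
Total = (3)·2109 + (-2)·171 + (-5)·18 = 5895.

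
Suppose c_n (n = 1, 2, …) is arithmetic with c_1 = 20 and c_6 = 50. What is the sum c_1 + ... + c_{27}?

Common difference d = (50 - 20) / (6 - 1) = 6.
c_n = 20 + (n - 1)·6.
c_{27} = 176; S = 27·(20 + 176)/2 = 2646.

2646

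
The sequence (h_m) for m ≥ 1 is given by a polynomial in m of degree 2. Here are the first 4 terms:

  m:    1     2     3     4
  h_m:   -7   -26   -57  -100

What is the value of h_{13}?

1st diffs: -19, -31, -43.
2nd diffs: -12, -12 (constant).
So h_m = -6m^2 - m.
Evaluating at m = 13 gives h_{13} = -1027.

-1027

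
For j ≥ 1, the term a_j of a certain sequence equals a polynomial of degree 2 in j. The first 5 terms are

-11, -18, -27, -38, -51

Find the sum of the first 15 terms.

1st diffs: -7, -9, -11, -13.
2nd diffs: -2, -2, -2 (constant).
So a_j = -j^2 - 4j - 6.
Continuing: …, -66, -83, -102, -123, …, a_{15} = -291.
Summing j = 1..15 (15 terms) gives -1810.

-1810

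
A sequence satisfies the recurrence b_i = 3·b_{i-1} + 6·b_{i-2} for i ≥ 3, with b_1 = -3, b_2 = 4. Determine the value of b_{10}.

-11826

Iterate the recurrence:
b_3 = -6, b_4 = 6, b_5 = -18, b_6 = -18, b_7 = -162, b_8 = -594, b_9 = -2754, b_{10} = -11826.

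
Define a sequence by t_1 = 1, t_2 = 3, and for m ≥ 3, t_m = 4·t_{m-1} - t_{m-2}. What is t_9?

Step forward from the initial values:
t_3 = 11, t_4 = 41, t_5 = 153, t_6 = 571, t_7 = 2131, t_8 = 7953, t_9 = 29681.

29681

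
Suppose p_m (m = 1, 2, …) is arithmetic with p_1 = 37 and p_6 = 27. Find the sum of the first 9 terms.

Common difference d = (27 - 37) / (6 - 1) = -2.
p_m = 37 + (m - 1)·(-2).
p_9 = 21; S = 9·(37 + 21)/2 = 261.

261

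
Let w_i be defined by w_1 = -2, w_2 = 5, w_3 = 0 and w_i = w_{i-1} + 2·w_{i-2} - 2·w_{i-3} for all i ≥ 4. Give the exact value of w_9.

Applying the relation repeatedly:
w_4 = 14;  w_5 = 4;  w_6 = 32;  w_7 = 12;  w_8 = 68;  w_9 = 28.

28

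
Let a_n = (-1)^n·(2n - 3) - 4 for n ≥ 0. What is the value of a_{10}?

13

(-1)^10 = 1; 2n - 3 at n=10 is 17; so a_{10} = 13.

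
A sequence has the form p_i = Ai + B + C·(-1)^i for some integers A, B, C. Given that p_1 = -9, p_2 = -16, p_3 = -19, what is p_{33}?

-169

Write the equations: A + B - C = -9; 2A + B + C = -16; 3A + B - C = -19.
Subtracting the first from the second: A + 2C = -7.
Subtracting the second from the third: A - 2C = -3.
Solving: C = -1, A = -5, then B = -5.
Hence p_{33} = -5·33 + (-5) + (-1)·(-1) = -169.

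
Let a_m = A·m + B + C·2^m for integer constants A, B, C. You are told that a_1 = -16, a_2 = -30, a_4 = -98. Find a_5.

-182

Plug in m = 1, 2, 4: A + B + 2C = -16; 2A + B + 4C = -30; 4A + B + 16C = -98.
Subtracting the first from the second: A + 2C = -14.
Subtracting the second from the third: 2A + 12C = -68.
Solving: C = -5, A = -4, then B = -2.
So a_m = -4·m + (-2) + (-5)·2^m; at m=5 this is -182.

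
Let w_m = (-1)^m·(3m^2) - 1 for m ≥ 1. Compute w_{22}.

1451

(-1)^22 = 1; 3m^2 at m=22 is 1452; so w_{22} = 1451.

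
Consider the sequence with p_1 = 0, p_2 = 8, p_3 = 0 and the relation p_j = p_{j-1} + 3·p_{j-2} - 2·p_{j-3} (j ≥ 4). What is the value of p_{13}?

Step forward from the initial values:
p_4 = 24, p_5 = 8, p_6 = 80, p_7 = 56, p_8 = 280, p_9 = 288, p_{10} = 1016, p_{11} = 1320, p_{12} = 3792, p_{13} = 5720.

5720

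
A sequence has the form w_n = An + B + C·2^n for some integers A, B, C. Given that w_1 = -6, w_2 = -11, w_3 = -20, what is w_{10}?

-2059

The three given values yield: A + B + 2C = -6; 2A + B + 4C = -11; 3A + B + 8C = -20.
Subtracting the first from the second: A + 2C = -5.
Subtracting the second from the third: A + 4C = -9.
Solving: C = -2, A = -1, then B = -1.
Hence w_{10} = -1·10 + (-1) + (-2)·1024 = -2059.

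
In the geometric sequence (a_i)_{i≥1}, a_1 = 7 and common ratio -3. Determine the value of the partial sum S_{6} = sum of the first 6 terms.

a_i = 7·(-3)^(i-1).
S = 7·((-3)^6 - 1)/(-3 - 1) = 7·(729 - 1)/(-4) = -1274.

-1274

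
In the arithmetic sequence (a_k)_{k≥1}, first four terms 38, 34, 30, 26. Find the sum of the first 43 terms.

Common difference d = -4.
a_k = 38 + (k - 1)·(-4).
a_{43} = -130; S = 43·(38 + (-130))/2 = -1978.

-1978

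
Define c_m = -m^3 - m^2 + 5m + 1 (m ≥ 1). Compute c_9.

-764

c_9 = -1·9^3 - 1·9^2 + 5·9 + 1 = -764.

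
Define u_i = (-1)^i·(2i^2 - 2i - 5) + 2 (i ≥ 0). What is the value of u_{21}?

-833

(-1)^21 = -1; 2i^2 - 2i - 5 at i=21 is 835; so u_{21} = -833.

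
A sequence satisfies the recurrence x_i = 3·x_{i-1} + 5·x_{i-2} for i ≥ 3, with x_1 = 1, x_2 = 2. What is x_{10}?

x_3 = 11, x_4 = 43, x_5 = 184, x_6 = 767, x_7 = 3221, x_8 = 13498, x_9 = 56599, x_{10} = 237287.

237287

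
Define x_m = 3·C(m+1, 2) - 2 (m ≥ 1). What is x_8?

106

C(9, 2) = 36, so x_8 = 106.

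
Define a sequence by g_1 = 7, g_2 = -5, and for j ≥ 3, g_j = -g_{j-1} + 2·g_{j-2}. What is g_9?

Iterate the recurrence:
g_3 = 19, g_4 = -29, g_5 = 67, g_6 = -125, g_7 = 259, g_8 = -509, g_9 = 1027.
(Characteristic roots are 1 and -2.)

1027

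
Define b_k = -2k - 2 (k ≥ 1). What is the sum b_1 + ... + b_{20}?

-460

Over k = 1..20: Σk = 210.
Total = (-2)·210 + (-2)·20 = -460.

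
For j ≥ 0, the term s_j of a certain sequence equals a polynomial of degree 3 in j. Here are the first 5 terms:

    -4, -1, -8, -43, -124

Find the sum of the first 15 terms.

-28865

1st diffs: 3, -7, -35, -81.
2nd diffs: -10, -28, -46.
3rd diffs: -18, -18 (constant).
So s_j = -3j^3 + 4j^2 + 2j - 4.
Continuing: …, -269, -496, -823, -1268, …, s_{14} = -7424.
Summing j = 0..14 (15 terms) gives -28865.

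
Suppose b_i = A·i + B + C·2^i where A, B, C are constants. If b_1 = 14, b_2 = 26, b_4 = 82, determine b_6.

The three given values yield: A + B + 2C = 14; 2A + B + 4C = 26; 4A + B + 16C = 82.
Subtracting the first from the second: A + 2C = 12.
Subtracting the second from the third: 2A + 12C = 56.
Solving: C = 4, A = 4, then B = 2.
So b_i = 4·i + 2 + 4·2^i; at i=6 this is 282.

282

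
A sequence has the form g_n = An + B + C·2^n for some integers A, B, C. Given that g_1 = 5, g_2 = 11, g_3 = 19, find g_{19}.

Write the equations: A + B + 2C = 5; 2A + B + 4C = 11; 3A + B + 8C = 19.
Subtracting the first from the second: A + 2C = 6.
Subtracting the second from the third: A + 4C = 8.
Solving: C = 1, A = 4, then B = -1.
So g_n = 4·n + (-1) + 1·2^n; at n=19 this is 524363.

524363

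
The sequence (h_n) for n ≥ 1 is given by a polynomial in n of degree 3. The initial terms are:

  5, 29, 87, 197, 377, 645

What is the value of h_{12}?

5109

1st diffs: 24, 58, 110, 180, 268.
2nd diffs: 34, 52, 70, 88.
3rd diffs: 18, 18, 18 (constant).
So h_n = 3n^3 - n^2 + 6n - 3.
Evaluating at n = 12 gives h_{12} = 5109.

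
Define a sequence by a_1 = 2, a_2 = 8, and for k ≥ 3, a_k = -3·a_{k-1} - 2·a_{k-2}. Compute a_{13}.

-40948

a_3 = -28;  a_4 = 68;  a_5 = -148;  …;  a_{10} = 5108;  a_{11} = -10228;  a_{12} = 20468;  a_{13} = -40948.
(Characteristic roots are -1 and -2.)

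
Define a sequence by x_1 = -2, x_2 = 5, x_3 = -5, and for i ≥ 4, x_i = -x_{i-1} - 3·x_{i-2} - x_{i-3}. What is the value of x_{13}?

Applying the relation repeatedly:
x_4 = -8;  x_5 = 18;  x_6 = 11;  x_7 = -57;  x_8 = 6;  x_9 = 154;  x_{10} = -115;  x_{11} = -353;  x_{12} = 544;  x_{13} = 630.

630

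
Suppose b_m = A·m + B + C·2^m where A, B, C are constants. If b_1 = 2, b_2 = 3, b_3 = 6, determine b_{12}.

At m = 1, 2, 3: A + B + 2C = 2; 2A + B + 4C = 3; 3A + B + 8C = 6.
Subtracting the first from the second: A + 2C = 1.
Subtracting the second from the third: A + 4C = 3.
Solving: C = 1, A = -1, then B = 1.
So b_m = -1·m + 1 + 1·2^m; at m=12 this is 4085.

4085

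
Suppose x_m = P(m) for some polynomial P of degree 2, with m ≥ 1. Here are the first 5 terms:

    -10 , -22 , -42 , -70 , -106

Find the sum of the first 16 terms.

1st diffs: -12, -20, -28, -36.
2nd diffs: -8, -8, -8 (constant).
Newton forward-difference form: x_m = -10 + (-12)·C(m-1,1) + (-8)·C(m-1,2).
Continuing: …, -150, -202, -262, -330, …, x_{16} = -1030.
Summing m = 1..16 (16 terms) gives -6080.

-6080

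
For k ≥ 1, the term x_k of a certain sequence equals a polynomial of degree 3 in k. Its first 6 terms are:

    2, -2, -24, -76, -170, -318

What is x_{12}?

-3012

1st diffs: -4, -22, -52, -94, -148.
2nd diffs: -18, -30, -42, -54.
3rd diffs: -12, -12, -12 (constant).
Newton forward-difference form: x_k = 2 + (-4)·C(k-1,1) + (-18)·C(k-1,2) + (-12)·C(k-1,3).
At k = 12: k-1 = 11, so x_{12} = 2 - 44 - 990 - 1980 = -3012.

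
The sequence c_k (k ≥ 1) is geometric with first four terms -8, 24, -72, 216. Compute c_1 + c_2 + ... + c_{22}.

Common ratio r = -3.
c_k = (-8)·(-3)^(k-1).
S = (-8)·((-3)^22 - 1)/(-3 - 1) = (-8)·(31381059609 - 1)/(-4) = 62762119216.

62762119216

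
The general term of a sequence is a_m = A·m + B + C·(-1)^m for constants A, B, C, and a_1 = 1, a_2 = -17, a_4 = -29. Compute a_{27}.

-155

At m = 1, 2, 4: A + B - C = 1; 2A + B + C = -17; 4A + B + C = -29.
Subtracting the first from the second: A + 2C = -18.
Subtracting the second from the third: 2A = -12.
Solving: C = -6, A = -6, then B = 1.
So a_m = -6·m + 1 + (-6)·(-1)^m; at m=27 this is -155.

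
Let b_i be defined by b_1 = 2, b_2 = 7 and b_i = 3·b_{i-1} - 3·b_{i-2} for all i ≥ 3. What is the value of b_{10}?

-648

Step forward from the initial values:
b_3 = 15  b_4 = 24  b_5 = 27  b_6 = 9  b_7 = -54  b_8 = -189  b_9 = -405  b_{10} = -648.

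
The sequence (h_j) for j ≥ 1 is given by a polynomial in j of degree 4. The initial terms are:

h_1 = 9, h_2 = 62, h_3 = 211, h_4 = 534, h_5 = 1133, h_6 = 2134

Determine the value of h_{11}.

1st diffs: 53, 149, 323, 599, 1001.
2nd diffs: 96, 174, 276, 402.
3rd diffs: 78, 102, 126.
4th diffs: 24, 24 (constant).
So h_j = j^4 + 3j^3 + 5j^2 + 2j - 2.
Evaluating at j = 11 gives h_{11} = 19259.

19259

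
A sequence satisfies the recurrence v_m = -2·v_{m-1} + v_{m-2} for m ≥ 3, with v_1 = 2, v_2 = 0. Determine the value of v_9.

338

Iterate the recurrence:
v_3 = 2, v_4 = -4, v_5 = 10, v_6 = -24, v_7 = 58, v_8 = -140, v_9 = 338.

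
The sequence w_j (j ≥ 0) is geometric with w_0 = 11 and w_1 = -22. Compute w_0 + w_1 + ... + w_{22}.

Common ratio r = -2.
w_j = 11·(-2)^(j-0).
S = 11·((-2)^23 - 1)/(-2 - 1) = 11·(-8388608 - 1)/(-3) = 30758233.

30758233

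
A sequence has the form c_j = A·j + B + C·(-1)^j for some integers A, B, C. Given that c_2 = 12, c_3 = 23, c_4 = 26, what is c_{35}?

247

Write the equations: 2A + B + C = 12; 3A + B - C = 23; 4A + B + C = 26.
Subtracting the first from the second: A - 2C = 11.
Subtracting the second from the third: A + 2C = 3.
Solving: C = -2, A = 7, then B = 0.
Hence c_{35} = 7·35 + 0 + (-2)·(-1) = 247.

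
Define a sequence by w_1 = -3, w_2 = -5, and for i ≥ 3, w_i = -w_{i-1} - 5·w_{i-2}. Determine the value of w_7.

w_3 = 20, w_4 = 5, w_5 = -105, w_6 = 80, w_7 = 445.

445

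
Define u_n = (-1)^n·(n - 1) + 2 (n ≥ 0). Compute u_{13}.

(-1)^13 = -1; n - 1 at n=13 is 12; so u_{13} = -10.

-10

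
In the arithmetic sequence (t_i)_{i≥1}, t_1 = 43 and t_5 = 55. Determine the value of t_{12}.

76

Common difference d = (55 - 43) / (5 - 1) = 3.
t_i = 43 + (i - 1)·3.
t_{12} = 43 + 11·3 = 76.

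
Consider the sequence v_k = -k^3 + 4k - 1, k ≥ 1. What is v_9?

v_9 = -1·9^3 + 4·9 - 1 = -694.

-694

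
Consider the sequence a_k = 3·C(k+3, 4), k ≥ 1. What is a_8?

990

C(11, 4) = 330, so a_8 = 990.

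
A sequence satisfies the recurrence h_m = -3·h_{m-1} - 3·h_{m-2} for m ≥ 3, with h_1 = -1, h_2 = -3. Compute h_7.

27

h_3 = 12;  h_4 = -27;  h_5 = 45;  h_6 = -54;  h_7 = 27.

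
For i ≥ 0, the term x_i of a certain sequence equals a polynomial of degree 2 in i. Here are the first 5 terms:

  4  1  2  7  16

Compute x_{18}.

1st diffs: -3, 1, 5, 9.
2nd diffs: 4, 4, 4 (constant).
So x_i = 2i^2 - 5i + 4.
Evaluating at i = 18 gives x_{18} = 562.

562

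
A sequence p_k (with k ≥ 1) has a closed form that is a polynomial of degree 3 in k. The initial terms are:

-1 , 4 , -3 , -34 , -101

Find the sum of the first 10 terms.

-3745

1st diffs: 5, -7, -31, -67.
2nd diffs: -12, -24, -36.
3rd diffs: -12, -12 (constant).
So p_k = -2k^3 + 6k^2 + k - 6.
Continuing: …, -216, -391, -638, -969, …, p_{10} = -1396.
Summing k = 1..10 (10 terms) gives -3745.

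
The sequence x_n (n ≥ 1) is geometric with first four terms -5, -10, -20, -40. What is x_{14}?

-40960

Common ratio r = 2.
x_n = (-5)·2^(n-1).
x_{14} = (-5)·2^13 = -40960.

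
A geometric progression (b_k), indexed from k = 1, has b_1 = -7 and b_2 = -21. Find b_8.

-15309

Common ratio r = 3.
b_k = (-7)·3^(k-1).
b_8 = (-7)·3^7 = -15309.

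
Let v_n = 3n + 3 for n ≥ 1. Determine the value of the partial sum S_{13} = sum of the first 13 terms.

Over n = 1..13: Σn = 91.
Total = (3)·91 + (3)·13 = 312.

312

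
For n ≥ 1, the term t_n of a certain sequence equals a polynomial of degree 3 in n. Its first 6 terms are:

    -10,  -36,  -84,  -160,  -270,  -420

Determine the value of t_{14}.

1st diffs: -26, -48, -76, -110, -150.
2nd diffs: -22, -28, -34, -40.
3rd diffs: -6, -6, -6 (constant).
Newton forward-difference form: t_n = -10 + (-26)·C(n-1,1) + (-22)·C(n-1,2) + (-6)·C(n-1,3).
At n = 14: n-1 = 13, so t_{14} = -10 - 338 - 1716 - 1716 = -3780.

-3780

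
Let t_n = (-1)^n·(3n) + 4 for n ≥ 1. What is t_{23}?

-65

(-1)^23 = -1; 3n at n=23 is 69; so t_{23} = -65.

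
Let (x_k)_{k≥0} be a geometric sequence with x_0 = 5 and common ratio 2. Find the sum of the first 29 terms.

x_k = 5·2^(k-0).
S = 5·(2^29 - 1)/(2 - 1) = 5·(536870912 - 1)/(1) = 2684354555.

2684354555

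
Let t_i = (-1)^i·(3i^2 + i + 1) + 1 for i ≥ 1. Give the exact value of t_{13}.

(-1)^13 = -1; 3i^2 + i + 1 at i=13 is 521; so t_{13} = -520.

-520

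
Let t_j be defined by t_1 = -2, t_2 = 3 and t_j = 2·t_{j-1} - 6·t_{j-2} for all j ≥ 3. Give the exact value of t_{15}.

275328

Iterate the recurrence:
t_3 = 18;  t_4 = 18;  t_5 = -72;  …;  t_{12} = -34272;  t_{13} = 67968;  t_{14} = 341568;  t_{15} = 275328.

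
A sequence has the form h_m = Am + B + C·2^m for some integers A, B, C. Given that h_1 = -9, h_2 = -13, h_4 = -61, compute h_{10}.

-5065

At m = 1, 2, 4: A + B + 2C = -9; 2A + B + 4C = -13; 4A + B + 16C = -61.
Subtracting the first from the second: A + 2C = -4.
Subtracting the second from the third: 2A + 12C = -48.
Solving: C = -5, A = 6, then B = -5.
Therefore h_{10} = 60 + (-5) + (-5)·1024 = -5065.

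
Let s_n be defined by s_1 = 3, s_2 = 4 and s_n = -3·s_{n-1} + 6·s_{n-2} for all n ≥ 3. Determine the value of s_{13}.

992898

Compute successive terms:
s_3 = 6; s_4 = 6; s_5 = 18; …; s_{10} = -11826; s_{11} = 52002; s_{12} = -226962; s_{13} = 992898.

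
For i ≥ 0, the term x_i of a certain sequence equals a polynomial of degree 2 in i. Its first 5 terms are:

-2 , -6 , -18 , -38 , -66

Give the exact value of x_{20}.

-1602

1st diffs: -4, -12, -20, -28.
2nd diffs: -8, -8, -8 (constant).
Newton forward-difference form: x_i = -2 + (-4)·C(i,1) + (-8)·C(i,2).
At i = 20: i = 20, so x_{20} = -2 - 80 - 1520 = -1602.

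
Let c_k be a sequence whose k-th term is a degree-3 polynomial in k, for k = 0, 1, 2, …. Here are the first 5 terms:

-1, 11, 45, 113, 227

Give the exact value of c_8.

1st diffs: 12, 34, 68, 114.
2nd diffs: 22, 34, 46.
3rd diffs: 12, 12 (constant).
Newton forward-difference form: c_k = -1 + 12·C(k,1) + 22·C(k,2) + 12·C(k,3).
At k = 8: k = 8, so c_8 = -1 + 96 + 616 + 672 = 1383.

1383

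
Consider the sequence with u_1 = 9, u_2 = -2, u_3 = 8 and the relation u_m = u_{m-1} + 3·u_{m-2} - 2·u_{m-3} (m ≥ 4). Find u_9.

-12

Iterate the recurrence:
u_4 = -16  u_5 = 12  u_6 = -52  u_7 = 16  u_8 = -164  u_9 = -12.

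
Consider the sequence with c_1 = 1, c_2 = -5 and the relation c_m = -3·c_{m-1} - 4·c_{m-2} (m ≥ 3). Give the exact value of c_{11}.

2795

Iterate the recurrence:
c_3 = 11;  c_4 = -13;  c_5 = -5;  c_6 = 67;  c_7 = -181;  c_8 = 275;  c_9 = -101;  c_{10} = -797;  c_{11} = 2795.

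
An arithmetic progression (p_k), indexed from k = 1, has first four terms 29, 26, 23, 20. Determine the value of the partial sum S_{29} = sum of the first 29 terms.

-377

Common difference d = -3.
p_k = 29 + (k - 1)·(-3).
p_{29} = -55; S = 29·(29 + (-55))/2 = -377.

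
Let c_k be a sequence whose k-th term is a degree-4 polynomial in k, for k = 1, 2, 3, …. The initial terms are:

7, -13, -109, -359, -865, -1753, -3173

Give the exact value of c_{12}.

1st diffs: -20, -96, -250, -506, -888, -1420.
2nd diffs: -76, -154, -256, -382, -532.
3rd diffs: -78, -102, -126, -150.
4th diffs: -24, -24, -24 (constant).
Newton forward-difference form: c_k = 7 + (-20)·C(k-1,1) + (-76)·C(k-1,2) + (-78)·C(k-1,3) + (-24)·C(k-1,4).
At k = 12: k-1 = 11, so c_{12} = 7 - 220 - 4180 - 12870 - 7920 = -25183.

-25183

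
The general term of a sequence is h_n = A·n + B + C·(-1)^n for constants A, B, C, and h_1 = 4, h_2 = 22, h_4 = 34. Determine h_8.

58

Plug in n = 1, 2, 4: A + B - C = 4; 2A + B + C = 22; 4A + B + C = 34.
Subtracting the first from the second: A + 2C = 18.
Subtracting the second from the third: 2A = 12.
Solving: C = 6, A = 6, then B = 4.
Therefore h_8 = 48 + 4 + 6·1 = 58.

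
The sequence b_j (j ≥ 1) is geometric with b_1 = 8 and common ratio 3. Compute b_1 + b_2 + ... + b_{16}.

b_j = 8·3^(j-1).
S = 8·(3^16 - 1)/(3 - 1) = 8·(43046721 - 1)/(2) = 172186880.

172186880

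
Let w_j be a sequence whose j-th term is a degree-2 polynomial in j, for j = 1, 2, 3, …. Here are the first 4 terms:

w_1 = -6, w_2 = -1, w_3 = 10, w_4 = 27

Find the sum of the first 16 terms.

3864

1st diffs: 5, 11, 17.
2nd diffs: 6, 6 (constant).
Newton forward-difference form: w_j = -6 + 5·C(j-1,1) + 6·C(j-1,2).
Continuing: …, 50, 79, 114, 155, …, w_{16} = 699.
Summing j = 1..16 (16 terms) gives 3864.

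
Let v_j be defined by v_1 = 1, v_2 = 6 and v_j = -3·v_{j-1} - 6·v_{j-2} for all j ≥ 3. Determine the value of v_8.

Applying the relation repeatedly:
v_3 = -24; v_4 = 36; v_5 = 36; v_6 = -324; v_7 = 756; v_8 = -324.

-324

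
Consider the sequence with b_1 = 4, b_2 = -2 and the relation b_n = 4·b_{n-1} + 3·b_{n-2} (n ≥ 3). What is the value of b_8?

b_3 = 4  b_4 = 10  b_5 = 52  b_6 = 238  b_7 = 1108  b_8 = 5146.

5146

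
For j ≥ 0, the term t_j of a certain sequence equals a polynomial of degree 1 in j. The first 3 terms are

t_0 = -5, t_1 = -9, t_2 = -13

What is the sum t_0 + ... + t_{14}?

1st diffs: -4, -4 (constant).
So t_j = -4j - 5.
Continuing: …, -17, -21, -25, -29, …, t_{14} = -61.
Summing j = 0..14 (15 terms) gives -495.

-495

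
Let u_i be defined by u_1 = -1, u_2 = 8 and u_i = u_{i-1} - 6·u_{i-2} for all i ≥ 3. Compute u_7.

794

u_3 = 14  u_4 = -34  u_5 = -118  u_6 = 86  u_7 = 794.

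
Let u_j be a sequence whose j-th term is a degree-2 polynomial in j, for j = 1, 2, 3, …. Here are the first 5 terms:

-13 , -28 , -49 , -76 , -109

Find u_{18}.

-1084

1st diffs: -15, -21, -27, -33.
2nd diffs: -6, -6, -6 (constant).
So u_j = -3j^2 - 6j - 4.
Evaluating at j = 18 gives u_{18} = -1084.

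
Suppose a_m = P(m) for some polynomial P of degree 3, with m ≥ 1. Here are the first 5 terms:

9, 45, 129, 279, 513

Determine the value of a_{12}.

6015

1st diffs: 36, 84, 150, 234.
2nd diffs: 48, 66, 84.
3rd diffs: 18, 18 (constant).
Newton forward-difference form: a_m = 9 + 36·C(m-1,1) + 48·C(m-1,2) + 18·C(m-1,3).
At m = 12: m-1 = 11, so a_{12} = 9 + 396 + 2640 + 2970 = 6015.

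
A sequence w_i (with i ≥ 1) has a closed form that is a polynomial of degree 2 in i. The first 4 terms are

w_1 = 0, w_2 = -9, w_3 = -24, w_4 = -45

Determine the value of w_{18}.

-969

1st diffs: -9, -15, -21.
2nd diffs: -6, -6 (constant).
Newton forward-difference form: w_i = (-9)·C(i-1,1) + (-6)·C(i-1,2).
At i = 18: i-1 = 17, so w_{18} = -153 - 816 = -969.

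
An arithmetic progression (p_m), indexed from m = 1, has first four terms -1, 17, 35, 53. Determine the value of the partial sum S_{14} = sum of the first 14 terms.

Common difference d = 18.
p_m = -1 + (m - 1)·18.
p_{14} = 233; S = 14·(-1 + 233)/2 = 1624.

1624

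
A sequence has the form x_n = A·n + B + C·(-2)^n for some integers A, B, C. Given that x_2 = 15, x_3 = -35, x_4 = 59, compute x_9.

Plug in n = 2, 3, 4: 2A + B + 4C = 15; 3A + B - 8C = -35; 4A + B + 16C = 59.
Subtracting the first from the second: A - 12C = -50.
Subtracting the second from the third: A + 24C = 94.
Solving: C = 4, A = -2, then B = 3.
Hence x_9 = -2·9 + 3 + 4·(-512) = -2063.

-2063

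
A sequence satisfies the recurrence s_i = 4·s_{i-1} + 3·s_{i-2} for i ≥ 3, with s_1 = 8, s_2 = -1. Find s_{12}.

17129981

Step forward from the initial values:
s_3 = 20  s_4 = 77  s_5 = 368  s_6 = 1703  s_7 = 7916  s_8 = 36773  s_9 = 170840  s_{10} = 793679  s_{11} = 3687236  s_{12} = 17129981.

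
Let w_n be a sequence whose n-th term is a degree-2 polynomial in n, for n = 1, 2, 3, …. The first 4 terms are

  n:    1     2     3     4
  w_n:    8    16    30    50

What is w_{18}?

1st diffs: 8, 14, 20.
2nd diffs: 6, 6 (constant).
Newton forward-difference form: w_n = 8 + 8·C(n-1,1) + 6·C(n-1,2).
At n = 18: n-1 = 17, so w_{18} = 8 + 136 + 816 = 960.

960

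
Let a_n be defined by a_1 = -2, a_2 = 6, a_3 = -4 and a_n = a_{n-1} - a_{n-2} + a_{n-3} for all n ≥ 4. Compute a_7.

Iterate the recurrence:
a_4 = -12  a_5 = -2  a_6 = 6  a_7 = -4.

-4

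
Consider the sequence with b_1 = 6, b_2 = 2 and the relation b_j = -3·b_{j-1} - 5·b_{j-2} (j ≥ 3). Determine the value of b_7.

1014

Iterate the recurrence:
b_3 = -36; b_4 = 98; b_5 = -114; b_6 = -148; b_7 = 1014.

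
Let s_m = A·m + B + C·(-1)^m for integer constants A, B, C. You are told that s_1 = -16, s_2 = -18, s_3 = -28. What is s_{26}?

The three given values yield: A + B - C = -16; 2A + B + C = -18; 3A + B - C = -28.
Subtracting the first from the second: A + 2C = -2.
Subtracting the second from the third: A - 2C = -10.
Solving: C = 2, A = -6, then B = -8.
So s_m = -6·m + (-8) + 2·(-1)^m; at m=26 this is -162.

-162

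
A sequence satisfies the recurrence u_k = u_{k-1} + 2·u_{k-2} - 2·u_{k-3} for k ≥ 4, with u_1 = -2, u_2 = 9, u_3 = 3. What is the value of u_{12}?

Compute successive terms:
u_4 = 25; u_5 = 13; u_6 = 57; u_7 = 33; u_8 = 121; u_9 = 73; u_{10} = 249; u_{11} = 153; u_{12} = 505.

505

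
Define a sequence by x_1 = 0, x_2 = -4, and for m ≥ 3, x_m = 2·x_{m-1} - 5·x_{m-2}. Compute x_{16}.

Applying the relation repeatedly:
x_3 = -8  x_4 = 4  x_5 = 48  …  x_{13} = -20592  x_{14} = -67604  x_{15} = -32248  x_{16} = 273524.

273524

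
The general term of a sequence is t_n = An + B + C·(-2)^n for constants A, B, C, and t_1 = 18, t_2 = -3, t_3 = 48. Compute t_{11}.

8232

The three given values yield: A + B - 2C = 18; 2A + B + 4C = -3; 3A + B - 8C = 48.
Subtracting the first from the second: A + 6C = -21.
Subtracting the second from the third: A - 12C = 51.
Solving: C = -4, A = 3, then B = 7.
Therefore t_{11} = 33 + 7 + (-4)·(-2048) = 8232.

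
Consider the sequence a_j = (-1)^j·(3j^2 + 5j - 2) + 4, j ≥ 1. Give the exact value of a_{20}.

(-1)^20 = 1; 3j^2 + 5j - 2 at j=20 is 1298; so a_{20} = 1302.

1302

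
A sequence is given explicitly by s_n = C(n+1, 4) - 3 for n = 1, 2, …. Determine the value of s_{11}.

C(12, 4) = 495, so s_{11} = 492.

492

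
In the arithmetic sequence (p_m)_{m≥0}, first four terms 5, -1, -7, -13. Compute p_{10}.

Common difference d = -6.
p_m = 5 + (m - 0)·(-6).
p_{10} = 5 + 10·(-6) = -55.

-55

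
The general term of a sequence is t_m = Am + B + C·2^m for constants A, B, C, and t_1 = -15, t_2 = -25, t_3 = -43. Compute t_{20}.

-4194349

Plug in m = 1, 2, 3: A + B + 2C = -15; 2A + B + 4C = -25; 3A + B + 8C = -43.
Subtracting the first from the second: A + 2C = -10.
Subtracting the second from the third: A + 4C = -18.
Solving: C = -4, A = -2, then B = -5.
So t_m = -2·m + (-5) + (-4)·2^m; at m=20 this is -4194349.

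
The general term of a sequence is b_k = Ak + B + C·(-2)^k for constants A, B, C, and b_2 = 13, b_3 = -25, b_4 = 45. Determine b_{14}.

49129

At k = 2, 3, 4: 2A + B + 4C = 13; 3A + B - 8C = -25; 4A + B + 16C = 45.
Subtracting the first from the second: A - 12C = -38.
Subtracting the second from the third: A + 24C = 70.
Solving: C = 3, A = -2, then B = 5.
Therefore b_{14} = -28 + 5 + 3·16384 = 49129.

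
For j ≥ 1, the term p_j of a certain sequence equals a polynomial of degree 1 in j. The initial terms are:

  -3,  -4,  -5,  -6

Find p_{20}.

1st diffs: -1, -1, -1 (constant).
So p_j = -j - 2.
Evaluating at j = 20 gives p_{20} = -22.

-22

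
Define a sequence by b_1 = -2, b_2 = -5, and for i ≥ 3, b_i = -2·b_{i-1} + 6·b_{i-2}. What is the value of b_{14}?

-6491840

b_3 = -2  b_4 = -26  b_5 = 40  …  b_{11} = 133600  b_{12} = -488864  b_{13} = 1779328  b_{14} = -6491840.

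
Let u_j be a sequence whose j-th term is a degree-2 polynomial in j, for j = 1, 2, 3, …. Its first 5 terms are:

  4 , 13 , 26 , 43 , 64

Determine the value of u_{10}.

1st diffs: 9, 13, 17, 21.
2nd diffs: 4, 4, 4 (constant).
Newton forward-difference form: u_j = 4 + 9·C(j-1,1) + 4·C(j-1,2).
At j = 10: j-1 = 9, so u_{10} = 4 + 81 + 144 = 229.

229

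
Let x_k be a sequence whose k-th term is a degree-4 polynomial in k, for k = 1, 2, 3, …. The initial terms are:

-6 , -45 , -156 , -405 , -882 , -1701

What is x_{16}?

1st diffs: -39, -111, -249, -477, -819.
2nd diffs: -72, -138, -228, -342.
3rd diffs: -66, -90, -114.
4th diffs: -24, -24 (constant).
So x_k = -k^4 - k^3 - 5k^2 - 2k + 3.
Evaluating at k = 16 gives x_{16} = -70941.

-70941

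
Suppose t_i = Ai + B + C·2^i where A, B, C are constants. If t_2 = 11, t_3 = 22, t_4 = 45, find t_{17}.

393200

At i = 2, 3, 4: 2A + B + 4C = 11; 3A + B + 8C = 22; 4A + B + 16C = 45.
Subtracting the first from the second: A + 4C = 11.
Subtracting the second from the third: A + 8C = 23.
Solving: C = 3, A = -1, then B = 1.
Therefore t_{17} = -17 + 1 + 3·131072 = 393200.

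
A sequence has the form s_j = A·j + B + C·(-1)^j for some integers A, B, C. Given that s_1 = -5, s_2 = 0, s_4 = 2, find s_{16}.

Write the equations: A + B - C = -5; 2A + B + C = 0; 4A + B + C = 2.
Subtracting the first from the second: A + 2C = 5.
Subtracting the second from the third: 2A = 2.
Solving: C = 2, A = 1, then B = -4.
Therefore s_{16} = 16 + (-4) + 2·1 = 14.

14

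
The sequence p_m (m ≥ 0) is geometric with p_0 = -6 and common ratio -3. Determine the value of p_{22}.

-188286357654

p_m = (-6)·(-3)^(m-0).
p_{22} = (-6)·(-3)^22 = -188286357654.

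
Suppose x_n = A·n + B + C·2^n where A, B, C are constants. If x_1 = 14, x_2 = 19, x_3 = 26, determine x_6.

91

The three given values yield: A + B + 2C = 14; 2A + B + 4C = 19; 3A + B + 8C = 26.
Subtracting the first from the second: A + 2C = 5.
Subtracting the second from the third: A + 4C = 7.
Solving: C = 1, A = 3, then B = 9.
Therefore x_6 = 18 + 9 + 1·64 = 91.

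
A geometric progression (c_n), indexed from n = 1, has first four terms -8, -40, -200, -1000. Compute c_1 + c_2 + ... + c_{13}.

Common ratio r = 5.
c_n = (-8)·5^(n-1).
S = (-8)·(5^13 - 1)/(5 - 1) = (-8)·(1220703125 - 1)/(4) = -2441406248.

-2441406248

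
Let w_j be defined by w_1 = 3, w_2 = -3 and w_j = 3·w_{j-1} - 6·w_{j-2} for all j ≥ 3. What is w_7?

1053

Iterate the recurrence:
w_3 = -27, w_4 = -63, w_5 = -27, w_6 = 297, w_7 = 1053.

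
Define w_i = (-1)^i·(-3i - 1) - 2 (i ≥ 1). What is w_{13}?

38

(-1)^13 = -1; -3i - 1 at i=13 is -40; so w_{13} = 38.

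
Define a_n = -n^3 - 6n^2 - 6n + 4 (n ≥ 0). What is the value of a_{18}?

-7880

a_{18} = -1·18^3 - 6·18^2 - 6·18 + 4 = -7880.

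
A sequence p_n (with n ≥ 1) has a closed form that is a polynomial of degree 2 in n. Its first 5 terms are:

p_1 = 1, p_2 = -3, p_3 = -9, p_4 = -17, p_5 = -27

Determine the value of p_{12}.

-153

1st diffs: -4, -6, -8, -10.
2nd diffs: -2, -2, -2 (constant).
Newton forward-difference form: p_n = 1 + (-4)·C(n-1,1) + (-2)·C(n-1,2).
At n = 12: n-1 = 11, so p_{12} = 1 - 44 - 110 = -153.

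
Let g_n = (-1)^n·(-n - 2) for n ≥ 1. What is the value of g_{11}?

(-1)^11 = -1; -n - 2 at n=11 is -13; so g_{11} = 13.

13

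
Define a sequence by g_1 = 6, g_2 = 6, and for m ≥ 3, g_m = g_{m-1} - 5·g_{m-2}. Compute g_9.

-1704

g_3 = -24; g_4 = -54; g_5 = 66; g_6 = 336; g_7 = 6; g_8 = -1674; g_9 = -1704.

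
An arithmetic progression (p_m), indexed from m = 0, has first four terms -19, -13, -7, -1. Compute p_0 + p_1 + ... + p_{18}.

Common difference d = 6.
p_m = -19 + (m - 0)·6.
p_{18} = 89; S = 19·(-19 + 89)/2 = 665.

665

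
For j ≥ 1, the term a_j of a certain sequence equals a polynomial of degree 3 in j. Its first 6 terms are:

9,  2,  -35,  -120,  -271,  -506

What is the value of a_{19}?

-19395

1st diffs: -7, -37, -85, -151, -235.
2nd diffs: -30, -48, -66, -84.
3rd diffs: -18, -18, -18 (constant).
Newton forward-difference form: a_j = 9 + (-7)·C(j-1,1) + (-30)·C(j-1,2) + (-18)·C(j-1,3).
At j = 19: j-1 = 18, so a_{19} = 9 - 126 - 4590 - 14688 = -19395.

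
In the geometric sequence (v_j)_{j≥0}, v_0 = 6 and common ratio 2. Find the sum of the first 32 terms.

25769803770

v_j = 6·2^(j-0).
S = 6·(2^32 - 1)/(2 - 1) = 6·(4294967296 - 1)/(1) = 25769803770.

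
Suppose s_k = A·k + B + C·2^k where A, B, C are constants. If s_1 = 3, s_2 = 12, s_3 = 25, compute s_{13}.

Write the equations: A + B + 2C = 3; 2A + B + 4C = 12; 3A + B + 8C = 25.
Subtracting the first from the second: A + 2C = 9.
Subtracting the second from the third: A + 4C = 13.
Solving: C = 2, A = 5, then B = -6.
Therefore s_{13} = 65 + (-6) + 2·8192 = 16443.

16443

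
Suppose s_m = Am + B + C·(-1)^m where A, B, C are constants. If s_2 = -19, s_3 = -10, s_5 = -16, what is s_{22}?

Write the equations: 2A + B + C = -19; 3A + B - C = -10; 5A + B - C = -16.
Subtracting the first from the second: A - 2C = 9.
Subtracting the second from the third: 2A = -6.
Solving: C = -6, A = -3, then B = -7.
Hence s_{22} = -3·22 + (-7) + (-6)·1 = -79.

-79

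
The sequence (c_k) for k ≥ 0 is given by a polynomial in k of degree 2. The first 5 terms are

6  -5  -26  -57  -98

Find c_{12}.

-786

1st diffs: -11, -21, -31, -41.
2nd diffs: -10, -10, -10 (constant).
Newton forward-difference form: c_k = 6 + (-11)·C(k,1) + (-10)·C(k,2).
At k = 12: k = 12, so c_{12} = 6 - 132 - 660 = -786.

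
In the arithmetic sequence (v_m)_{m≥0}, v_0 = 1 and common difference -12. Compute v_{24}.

v_m = 1 + (m - 0)·(-12).
v_{24} = 1 + 24·(-12) = -287.

-287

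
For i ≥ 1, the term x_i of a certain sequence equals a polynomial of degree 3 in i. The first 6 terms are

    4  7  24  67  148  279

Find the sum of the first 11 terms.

6479

1st diffs: 3, 17, 43, 81, 131.
2nd diffs: 14, 26, 38, 50.
3rd diffs: 12, 12, 12 (constant).
Newton forward-difference form: x_i = 4 + 3·C(i-1,1) + 14·C(i-1,2) + 12·C(i-1,3).
Continuing: …, 472, 739, 1092, 1543, …, x_{11} = 2104.
Summing i = 1..11 (11 terms) gives 6479.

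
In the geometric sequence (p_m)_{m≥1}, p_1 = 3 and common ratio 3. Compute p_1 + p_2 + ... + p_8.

9840

p_m = 3·3^(m-1).
S = 3·(3^8 - 1)/(3 - 1) = 3·(6561 - 1)/(2) = 9840.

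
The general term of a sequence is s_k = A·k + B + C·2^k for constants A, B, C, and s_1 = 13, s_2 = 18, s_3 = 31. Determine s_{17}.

524245

The three given values yield: A + B + 2C = 13; 2A + B + 4C = 18; 3A + B + 8C = 31.
Subtracting the first from the second: A + 2C = 5.
Subtracting the second from the third: A + 4C = 13.
Solving: C = 4, A = -3, then B = 8.
Therefore s_{17} = -51 + 8 + 4·131072 = 524245.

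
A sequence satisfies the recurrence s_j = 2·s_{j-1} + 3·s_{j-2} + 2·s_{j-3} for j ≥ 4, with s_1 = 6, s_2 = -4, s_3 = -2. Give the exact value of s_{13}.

-190390

Applying the relation repeatedly:
s_4 = -4  s_5 = -22  s_6 = -60  s_7 = -194  s_8 = -612  s_9 = -1926  s_{10} = -6076  s_{11} = -19154  s_{12} = -60388  s_{13} = -190390.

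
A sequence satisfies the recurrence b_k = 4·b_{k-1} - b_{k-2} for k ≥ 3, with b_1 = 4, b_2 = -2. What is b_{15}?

Compute successive terms:
b_3 = -12, b_4 = -46, b_5 = -172, …, b_{12} = -1734702, b_{13} = -6473996, b_{14} = -24161282, b_{15} = -90171132.

-90171132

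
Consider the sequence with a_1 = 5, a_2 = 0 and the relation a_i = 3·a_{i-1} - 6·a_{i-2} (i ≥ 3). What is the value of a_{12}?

-36450

Applying the relation repeatedly:
a_3 = -30  a_4 = -90  a_5 = -90  a_6 = 270  a_7 = 1350  a_8 = 2430  a_9 = -810  a_{10} = -17010  a_{11} = -46170  a_{12} = -36450.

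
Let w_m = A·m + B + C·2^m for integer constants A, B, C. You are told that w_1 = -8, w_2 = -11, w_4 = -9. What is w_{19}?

524188

At m = 1, 2, 4: A + B + 2C = -8; 2A + B + 4C = -11; 4A + B + 16C = -9.
Subtracting the first from the second: A + 2C = -3.
Subtracting the second from the third: 2A + 12C = 2.
Solving: C = 1, A = -5, then B = -5.
So w_m = -5·m + (-5) + 1·2^m; at m=19 this is 524188.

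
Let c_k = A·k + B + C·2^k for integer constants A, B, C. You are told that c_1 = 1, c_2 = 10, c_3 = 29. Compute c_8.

Plug in k = 1, 2, 3: A + B + 2C = 1; 2A + B + 4C = 10; 3A + B + 8C = 29.
Subtracting the first from the second: A + 2C = 9.
Subtracting the second from the third: A + 4C = 19.
Solving: C = 5, A = -1, then B = -8.
So c_k = -1·k + (-8) + 5·2^k; at k=8 this is 1264.

1264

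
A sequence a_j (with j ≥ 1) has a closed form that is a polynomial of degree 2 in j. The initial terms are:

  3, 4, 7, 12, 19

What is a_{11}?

1st diffs: 1, 3, 5, 7.
2nd diffs: 2, 2, 2 (constant).
So a_j = j^2 - 2j + 4.
Evaluating at j = 11 gives a_{11} = 103.

103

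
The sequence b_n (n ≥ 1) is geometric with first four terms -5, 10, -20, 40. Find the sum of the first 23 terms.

Common ratio r = -2.
b_n = (-5)·(-2)^(n-1).
S = (-5)·((-2)^23 - 1)/(-2 - 1) = (-5)·(-8388608 - 1)/(-3) = -13981015.

-13981015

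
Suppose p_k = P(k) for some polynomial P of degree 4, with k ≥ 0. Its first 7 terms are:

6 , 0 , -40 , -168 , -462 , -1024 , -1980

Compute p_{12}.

1st diffs: -6, -40, -128, -294, -562, -956.
2nd diffs: -34, -88, -166, -268, -394.
3rd diffs: -54, -78, -102, -126.
4th diffs: -24, -24, -24 (constant).
Newton forward-difference form: p_k = 6 + (-6)·C(k,1) + (-34)·C(k,2) + (-54)·C(k,3) + (-24)·C(k,4).
At k = 12: k = 12, so p_{12} = 6 - 72 - 2244 - 11880 - 11880 = -26070.

-26070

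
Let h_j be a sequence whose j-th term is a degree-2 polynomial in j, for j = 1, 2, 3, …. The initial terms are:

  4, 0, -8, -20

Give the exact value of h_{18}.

-608

1st diffs: -4, -8, -12.
2nd diffs: -4, -4 (constant).
Newton forward-difference form: h_j = 4 + (-4)·C(j-1,1) + (-4)·C(j-1,2).
At j = 18: j-1 = 17, so h_{18} = 4 - 68 - 544 = -608.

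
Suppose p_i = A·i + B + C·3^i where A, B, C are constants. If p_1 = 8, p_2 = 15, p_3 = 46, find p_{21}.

20920706308

Write the equations: A + B + 3C = 8; 2A + B + 9C = 15; 3A + B + 27C = 46.
Subtracting the first from the second: A + 6C = 7.
Subtracting the second from the third: A + 18C = 31.
Solving: C = 2, A = -5, then B = 7.
Hence p_{21} = -5·21 + 7 + 2·10460353203 = 20920706308.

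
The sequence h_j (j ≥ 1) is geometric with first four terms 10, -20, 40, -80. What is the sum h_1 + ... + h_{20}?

Common ratio r = -2.
h_j = 10·(-2)^(j-1).
S = 10·((-2)^20 - 1)/(-2 - 1) = 10·(1048576 - 1)/(-3) = -3495250.

-3495250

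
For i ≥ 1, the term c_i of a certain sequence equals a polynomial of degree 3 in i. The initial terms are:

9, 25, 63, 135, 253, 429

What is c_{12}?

3375

1st diffs: 16, 38, 72, 118, 176.
2nd diffs: 22, 34, 46, 58.
3rd diffs: 12, 12, 12 (constant).
Newton forward-difference form: c_i = 9 + 16·C(i-1,1) + 22·C(i-1,2) + 12·C(i-1,3).
At i = 12: i-1 = 11, so c_{12} = 9 + 176 + 1210 + 1980 = 3375.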